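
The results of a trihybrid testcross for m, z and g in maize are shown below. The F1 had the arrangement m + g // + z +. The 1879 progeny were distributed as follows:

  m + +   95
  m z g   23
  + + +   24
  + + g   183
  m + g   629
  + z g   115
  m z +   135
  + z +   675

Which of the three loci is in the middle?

z

The two rarest classes, m z g and + + +, are the double crossovers. Comparing them with the parentals, only the z allele has switched, so z is the middle locus and the order is g – z – m.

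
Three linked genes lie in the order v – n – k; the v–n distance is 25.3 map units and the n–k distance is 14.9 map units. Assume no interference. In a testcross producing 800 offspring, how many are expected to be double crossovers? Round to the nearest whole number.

30

Map distances give recombination frequencies of 0.253 and 0.149 for the two intervals.
With no interference, expected double-crossover frequency = 0.253 × 0.149 = 0.03770.
Expected number = 0.03770 × 800 = 30.16 ≈ 30.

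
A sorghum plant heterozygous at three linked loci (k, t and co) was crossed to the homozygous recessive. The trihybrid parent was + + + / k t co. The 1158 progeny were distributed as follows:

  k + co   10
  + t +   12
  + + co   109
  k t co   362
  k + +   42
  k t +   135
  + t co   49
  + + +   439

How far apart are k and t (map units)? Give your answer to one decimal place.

The two rarest classes, + t + and k + co, are the double crossovers. Comparing them with the parentals, only the t allele has switched, so t is the middle locus and the order is k – t – co.
Crossovers in the k–t interval produce the single-crossover classes k + + and + t co (42 + 49 = 91) plus the double crossovers (22).
RF(k–t) = (91 + 22) / 1158 = 113/1158 = 0.0976 → 9.8 map units.

9.8 map units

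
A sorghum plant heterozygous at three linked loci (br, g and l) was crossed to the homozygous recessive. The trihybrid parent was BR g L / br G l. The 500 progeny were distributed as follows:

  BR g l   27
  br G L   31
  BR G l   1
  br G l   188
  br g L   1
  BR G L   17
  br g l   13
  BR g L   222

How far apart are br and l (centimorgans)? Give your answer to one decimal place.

12.0 centimorgans

The two rarest classes, br g L and BR G l, are the double crossovers. Comparing them with the parentals, only the br allele has switched, so br is the middle locus and the order is g – br – l.
Crossovers in the br–l interval produce the single-crossover classes BR g l and br G L (27 + 31 = 58) plus the double crossovers (2).
RF(br–l) = (58 + 2) / 500 = 60/500 = 0.1200 → 12.0 centimorgans.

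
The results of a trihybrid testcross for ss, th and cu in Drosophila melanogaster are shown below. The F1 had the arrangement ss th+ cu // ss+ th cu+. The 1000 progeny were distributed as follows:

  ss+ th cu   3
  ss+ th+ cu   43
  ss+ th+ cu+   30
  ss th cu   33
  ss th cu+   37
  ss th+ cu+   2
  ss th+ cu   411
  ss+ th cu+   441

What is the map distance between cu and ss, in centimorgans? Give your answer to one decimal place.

The two rarest classes, ss th+ cu+ and ss+ th cu, are the double crossovers. Comparing them with the parentals, only the cu allele has switched, so cu is the middle locus and the order is th – cu – ss.
Crossovers in the cu–ss interval produce the single-crossover classes ss+ th+ cu and ss th cu+ (43 + 37 = 80) plus the double crossovers (5).
RF(cu–ss) = (80 + 5) / 1000 = 85/1000 = 0.0850 → 8.5 centimorgans.

8.5 centimorgans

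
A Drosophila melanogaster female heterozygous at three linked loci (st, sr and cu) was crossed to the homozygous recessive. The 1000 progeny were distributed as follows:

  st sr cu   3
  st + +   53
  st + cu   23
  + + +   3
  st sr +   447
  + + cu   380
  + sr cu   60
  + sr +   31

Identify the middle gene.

The two most frequent reciprocal classes, + + cu and st sr +, are the parental types, so the F1 was + + cu / st sr +.
The two rarest classes, + + + and st sr cu, are the double crossovers. Comparing them with the parentals, only the cu allele has switched, so cu is the middle locus and the order is st – cu – sr.

cu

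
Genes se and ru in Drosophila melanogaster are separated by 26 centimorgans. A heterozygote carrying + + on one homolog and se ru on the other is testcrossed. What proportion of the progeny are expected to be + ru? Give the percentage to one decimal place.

13.0%

A map distance of 26 centimorgans corresponds to a recombination frequency of 0.260.
The F1 is + + / se ru, so + ru is a recombinant gamete class with expected frequency r/2 = 0.260/2 = 0.1300.
That is 0.1300 = 13.0% of the progeny.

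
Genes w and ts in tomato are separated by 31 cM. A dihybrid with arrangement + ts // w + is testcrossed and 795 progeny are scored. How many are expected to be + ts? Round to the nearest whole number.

A map distance of 31 cM corresponds to a recombination frequency of 0.310.
The F1 is + ts / w +, so + ts is a parental gamete class with expected frequency (1 − r)/2 = 0.690/2 = 0.3450.
Expected number = 0.3450 × 795 = 274.27 ≈ 274.

274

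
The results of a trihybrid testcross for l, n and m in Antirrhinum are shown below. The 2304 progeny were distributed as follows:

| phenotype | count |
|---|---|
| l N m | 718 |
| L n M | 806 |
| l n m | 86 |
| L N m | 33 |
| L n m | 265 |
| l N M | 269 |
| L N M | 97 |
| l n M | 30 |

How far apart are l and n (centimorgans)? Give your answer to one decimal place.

10.7 centimorgans

The two most frequent reciprocal classes, l N m and L n M, are the parental types, so the F1 was l N m / L n M.
The two rarest classes, L N m and l n M, are the double crossovers. Comparing them with the parentals, only the l allele has switched, so l is the middle locus and the order is m – l – n.
Crossovers in the l–n interval produce the single-crossover classes l n m and L N M (86 + 97 = 183) plus the double crossovers (63).
RF(l–n) = (183 + 63) / 2304 = 246/2304 = 0.1068 → 10.7 centimorgans.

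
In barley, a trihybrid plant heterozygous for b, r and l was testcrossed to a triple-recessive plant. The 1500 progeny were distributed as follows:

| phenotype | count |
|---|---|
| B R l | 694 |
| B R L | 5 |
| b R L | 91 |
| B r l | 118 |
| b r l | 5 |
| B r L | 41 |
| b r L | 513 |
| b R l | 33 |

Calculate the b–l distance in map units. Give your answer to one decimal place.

The two most frequent reciprocal classes, b r L and B R l, are the parental types, so the F1 was b r L / B R l.
The two rarest classes, b r l and B R L, are the double crossovers. Comparing them with the parentals, only the l allele has switched, so l is the middle locus and the order is b – l – r.
Crossovers in the b–l interval produce the single-crossover classes B r L and b R l (41 + 33 = 74) plus the double crossovers (10).
RF(b–l) = (74 + 10) / 1500 = 84/1500 = 0.0560 → 5.6 map units.

5.6 map units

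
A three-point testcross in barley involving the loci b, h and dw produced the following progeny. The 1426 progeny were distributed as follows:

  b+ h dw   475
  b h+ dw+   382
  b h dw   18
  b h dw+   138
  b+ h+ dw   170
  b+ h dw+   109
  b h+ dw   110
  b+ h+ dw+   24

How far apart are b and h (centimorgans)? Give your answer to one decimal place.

24.5 centimorgans

The two most frequent reciprocal classes, b h+ dw+ and b+ h dw, are the parental types, so the F1 was b h+ dw+ / b+ h dw.
The two rarest classes, b+ h+ dw+ and b h dw, are the double crossovers. Comparing them with the parentals, only the b allele has switched, so b is the middle locus and the order is dw – b – h.
Crossovers in the b–h interval produce the single-crossover classes b h dw+ and b+ h+ dw (138 + 170 = 308) plus the double crossovers (42).
RF(b–h) = (308 + 42) / 1426 = 350/1426 = 0.2454 → 24.5 centimorgans.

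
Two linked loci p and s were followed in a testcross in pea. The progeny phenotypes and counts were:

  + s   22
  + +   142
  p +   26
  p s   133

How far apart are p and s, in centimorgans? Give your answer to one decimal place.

The two most frequent classes, + + (142) and p s (133), are the parental types, so the F1 was + + / p s.
The recombinant classes are + s and p +: 22 + 26 = 48.
Recombination frequency = 48/323 = 0.1486 ≈ 14.9%, i.e. 14.9 centimorgans.

14.9 centimorgans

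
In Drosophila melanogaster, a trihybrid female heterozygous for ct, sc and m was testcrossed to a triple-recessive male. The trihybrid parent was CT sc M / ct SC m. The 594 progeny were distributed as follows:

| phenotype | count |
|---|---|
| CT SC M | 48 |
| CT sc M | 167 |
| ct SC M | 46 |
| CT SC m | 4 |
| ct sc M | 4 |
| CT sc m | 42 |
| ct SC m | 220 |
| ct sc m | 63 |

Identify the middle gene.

ct

The two rarest classes, ct sc M and CT SC m, are the double crossovers. Comparing them with the parentals, only the ct allele has switched, so ct is the middle locus and the order is m – ct – sc.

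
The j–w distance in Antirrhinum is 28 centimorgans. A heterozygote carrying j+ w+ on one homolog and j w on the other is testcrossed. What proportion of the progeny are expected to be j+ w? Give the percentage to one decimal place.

A map distance of 28 centimorgans corresponds to a recombination frequency of 0.280.
The F1 is j+ w+ / j w, so j+ w is a recombinant gamete class with expected frequency r/2 = 0.280/2 = 0.1400.
That is 0.1400 = 14.0% of the progeny.

14.0%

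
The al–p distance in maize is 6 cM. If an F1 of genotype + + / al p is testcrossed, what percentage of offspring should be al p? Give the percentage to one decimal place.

47.0%

A map distance of 6 cM corresponds to a recombination frequency of 0.060.
The F1 is + + / al p, so al p is a parental gamete class with expected frequency (1 − r)/2 = 0.940/2 = 0.4700.
That is 0.4700 = 47.0% of the progeny.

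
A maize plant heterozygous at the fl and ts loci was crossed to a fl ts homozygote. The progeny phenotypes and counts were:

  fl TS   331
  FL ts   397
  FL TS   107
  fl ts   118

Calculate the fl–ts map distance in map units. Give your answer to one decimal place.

The two most frequent classes, FL ts (397) and fl TS (331), are the parental types, so the F1 was FL ts / fl TS.
The recombinant classes are FL TS and fl ts: 107 + 118 = 225.
Recombination frequency = 225/953 = 0.2361 ≈ 23.6%, i.e. 23.6 map units.

23.6 map units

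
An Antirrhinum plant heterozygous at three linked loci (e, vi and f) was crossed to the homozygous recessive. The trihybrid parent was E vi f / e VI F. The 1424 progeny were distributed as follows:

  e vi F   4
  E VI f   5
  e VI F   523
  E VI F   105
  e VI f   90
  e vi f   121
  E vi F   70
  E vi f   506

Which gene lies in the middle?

The two rarest classes, E VI f and e vi F, are the double crossovers. Comparing them with the parentals, only the vi allele has switched, so vi is the middle locus and the order is e – vi – f.

vi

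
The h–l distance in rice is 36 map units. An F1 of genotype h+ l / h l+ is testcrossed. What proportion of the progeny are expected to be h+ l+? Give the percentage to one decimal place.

18.0%

A map distance of 36 map units corresponds to a recombination frequency of 0.360.
The F1 is h+ l / h l+, so h+ l+ is a recombinant gamete class with expected frequency r/2 = 0.360/2 = 0.1800.
That is 0.1800 = 18.0% of the progeny.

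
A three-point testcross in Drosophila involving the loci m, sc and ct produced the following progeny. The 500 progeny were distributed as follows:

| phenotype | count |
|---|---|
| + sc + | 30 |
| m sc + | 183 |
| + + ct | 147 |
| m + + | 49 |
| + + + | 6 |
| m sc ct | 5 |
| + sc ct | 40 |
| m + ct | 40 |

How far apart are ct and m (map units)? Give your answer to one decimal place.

16.2 map units

The two most frequent reciprocal classes, m sc + and + + ct, are the parental types, so the F1 was m sc + / + + ct.
The two rarest classes, m sc ct and + + +, are the double crossovers. Comparing them with the parentals, only the ct allele has switched, so ct is the middle locus and the order is sc – ct – m.
Crossovers in the ct–m interval produce the single-crossover classes + sc + and m + ct (30 + 40 = 70) plus the double crossovers (11).
RF(ct–m) = (70 + 11) / 500 = 81/500 = 0.1620 → 16.2 map units.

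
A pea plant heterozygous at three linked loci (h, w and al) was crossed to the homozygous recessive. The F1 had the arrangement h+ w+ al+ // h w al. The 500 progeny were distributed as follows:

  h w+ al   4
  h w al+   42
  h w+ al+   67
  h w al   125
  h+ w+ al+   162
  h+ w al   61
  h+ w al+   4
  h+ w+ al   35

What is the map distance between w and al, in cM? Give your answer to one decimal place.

17.0 cM

The two rarest classes, h+ w al+ and h w+ al, are the double crossovers. Comparing them with the parentals, only the w allele has switched, so w is the middle locus and the order is al – w – h.
Crossovers in the al–w interval produce the single-crossover classes h+ w+ al and h w al+ (35 + 42 = 77) plus the double crossovers (8).
RF(al–w) = (77 + 8) / 500 = 85/500 = 0.1700 → 17.0 cM.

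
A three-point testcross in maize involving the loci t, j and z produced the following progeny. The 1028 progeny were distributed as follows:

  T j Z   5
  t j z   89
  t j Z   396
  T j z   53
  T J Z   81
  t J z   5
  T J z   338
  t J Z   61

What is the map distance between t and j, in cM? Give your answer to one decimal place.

12.1 cM

The two most frequent reciprocal classes, T J z and t j Z, are the parental types, so the F1 was T J z / t j Z.
The two rarest classes, t J z and T j Z, are the double crossovers. Comparing them with the parentals, only the t allele has switched, so t is the middle locus and the order is j – t – z.
Crossovers in the j–t interval produce the single-crossover classes T j z and t J Z (53 + 61 = 114) plus the double crossovers (10).
RF(j–t) = (114 + 10) / 1028 = 124/1028 = 0.1206 → 12.1 cM.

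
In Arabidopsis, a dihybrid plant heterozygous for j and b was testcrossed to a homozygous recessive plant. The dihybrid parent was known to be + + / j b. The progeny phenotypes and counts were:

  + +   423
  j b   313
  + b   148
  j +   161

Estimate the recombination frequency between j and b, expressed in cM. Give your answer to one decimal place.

29.6 cM

The recombinant classes are + b and j +: 148 + 161 = 309.
Recombination frequency = 309/1045 = 0.2957 ≈ 29.6%, i.e. 29.6 cM.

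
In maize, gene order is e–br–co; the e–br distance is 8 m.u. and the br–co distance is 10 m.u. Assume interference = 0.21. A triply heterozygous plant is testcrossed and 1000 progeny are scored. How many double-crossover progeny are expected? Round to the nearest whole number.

6

Map distances give recombination frequencies of 0.080 and 0.100 for the two intervals.
With interference 0.21 (so coincidence = 0.79), expected double-crossover frequency = 0.080 × 0.100 × 0.79 = 0.00632.
Expected number = 0.00632 × 1000 = 6.32 ≈ 6.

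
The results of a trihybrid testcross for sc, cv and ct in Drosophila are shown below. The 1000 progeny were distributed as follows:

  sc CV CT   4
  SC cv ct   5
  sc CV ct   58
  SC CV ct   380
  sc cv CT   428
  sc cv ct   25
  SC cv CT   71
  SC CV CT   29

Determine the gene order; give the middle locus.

The two most frequent reciprocal classes, SC CV ct and sc cv CT, are the parental types, so the F1 was SC CV ct / sc cv CT.
The two rarest classes, SC cv ct and sc CV CT, are the double crossovers. Comparing them with the parentals, only the cv allele has switched, so cv is the middle locus and the order is ct – cv – sc.

cv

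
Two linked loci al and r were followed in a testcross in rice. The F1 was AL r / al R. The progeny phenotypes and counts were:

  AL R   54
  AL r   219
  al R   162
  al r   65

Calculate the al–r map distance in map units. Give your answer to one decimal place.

The recombinant classes are AL R and al r: 54 + 65 = 119.
Recombination frequency = 119/500 = 0.2380 ≈ 23.8%, i.e. 23.8 map units.

23.8 map units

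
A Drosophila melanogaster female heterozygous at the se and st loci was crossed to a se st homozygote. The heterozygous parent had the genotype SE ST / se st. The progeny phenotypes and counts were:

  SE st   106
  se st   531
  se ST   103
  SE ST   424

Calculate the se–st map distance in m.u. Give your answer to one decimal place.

18.0 m.u.

The recombinant classes are SE st and se ST: 106 + 103 = 209.
Recombination frequency = 209/1164 = 0.1796 ≈ 18.0%, i.e. 18.0 m.u.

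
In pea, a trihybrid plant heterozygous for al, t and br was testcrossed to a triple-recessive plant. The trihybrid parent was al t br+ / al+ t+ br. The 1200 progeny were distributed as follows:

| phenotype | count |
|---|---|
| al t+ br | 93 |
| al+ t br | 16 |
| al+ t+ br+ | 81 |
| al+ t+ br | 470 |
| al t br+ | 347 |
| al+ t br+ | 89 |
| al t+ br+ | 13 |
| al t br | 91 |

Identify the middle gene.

t

The two rarest classes, al t+ br+ and al+ t br, are the double crossovers. Comparing them with the parentals, only the t allele has switched, so t is the middle locus and the order is al – t – br.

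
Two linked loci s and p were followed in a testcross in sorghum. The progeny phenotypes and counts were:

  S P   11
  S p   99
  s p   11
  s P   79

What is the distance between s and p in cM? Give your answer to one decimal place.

11.0 cM

The two most frequent classes, S p (99) and s P (79), are the parental types, so the F1 was S p / s P.
The recombinant classes are S P and s p: 11 + 11 = 22.
Recombination frequency = 22/200 = 0.1100 ≈ 11.0%, i.e. 11.0 cM.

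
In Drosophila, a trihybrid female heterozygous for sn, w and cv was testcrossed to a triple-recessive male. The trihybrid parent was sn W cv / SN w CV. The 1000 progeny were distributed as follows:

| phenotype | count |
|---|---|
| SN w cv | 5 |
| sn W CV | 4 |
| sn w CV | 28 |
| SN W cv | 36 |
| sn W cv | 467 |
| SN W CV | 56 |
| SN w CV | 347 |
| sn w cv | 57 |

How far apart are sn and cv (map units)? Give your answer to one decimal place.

The two rarest classes, sn W CV and SN w cv, are the double crossovers. Comparing them with the parentals, only the cv allele has switched, so cv is the middle locus and the order is sn – cv – w.
Crossovers in the sn–cv interval produce the single-crossover classes SN W cv and sn w CV (36 + 28 = 64) plus the double crossovers (9).
RF(sn–cv) = (64 + 9) / 1000 = 73/1000 = 0.0730 → 7.3 map units.

7.3 map units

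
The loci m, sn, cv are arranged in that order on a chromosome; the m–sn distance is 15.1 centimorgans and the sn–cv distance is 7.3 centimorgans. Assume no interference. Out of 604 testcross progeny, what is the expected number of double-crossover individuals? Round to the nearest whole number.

Map distances give recombination frequencies of 0.151 and 0.073 for the two intervals.
With no interference, expected double-crossover frequency = 0.151 × 0.073 = 0.01102.
Expected number = 0.01102 × 604 = 6.66 ≈ 7.

7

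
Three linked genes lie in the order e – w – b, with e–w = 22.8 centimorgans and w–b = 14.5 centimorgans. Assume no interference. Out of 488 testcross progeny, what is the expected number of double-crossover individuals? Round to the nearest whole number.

Map distances give recombination frequencies of 0.228 and 0.145 for the two intervals.
With no interference, expected double-crossover frequency = 0.228 × 0.145 = 0.03306.
Expected number = 0.03306 × 488 = 16.13 ≈ 16.

16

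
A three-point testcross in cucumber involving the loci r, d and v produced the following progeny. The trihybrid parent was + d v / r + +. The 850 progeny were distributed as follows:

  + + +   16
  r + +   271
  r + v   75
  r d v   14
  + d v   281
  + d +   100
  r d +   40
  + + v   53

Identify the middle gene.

r

The two rarest classes, r d v and + + +, are the double crossovers. Comparing them with the parentals, only the r allele has switched, so r is the middle locus and the order is d – r – v.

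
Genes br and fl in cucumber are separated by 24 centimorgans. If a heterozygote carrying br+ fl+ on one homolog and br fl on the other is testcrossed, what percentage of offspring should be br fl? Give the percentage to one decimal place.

38.0%

A map distance of 24 centimorgans corresponds to a recombination frequency of 0.240.
The F1 is br+ fl+ / br fl, so br fl is a parental gamete class with expected frequency (1 − r)/2 = 0.760/2 = 0.3800.
That is 0.3800 = 38.0% of the progeny.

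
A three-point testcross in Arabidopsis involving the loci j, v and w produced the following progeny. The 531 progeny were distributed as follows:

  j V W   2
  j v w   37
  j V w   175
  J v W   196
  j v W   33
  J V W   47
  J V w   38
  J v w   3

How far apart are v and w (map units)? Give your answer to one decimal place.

The two most frequent reciprocal classes, j V w and J v W, are the parental types, so the F1 was j V w / J v W.
The two rarest classes, j V W and J v w, are the double crossovers. Comparing them with the parentals, only the w allele has switched, so w is the middle locus and the order is j – w – v.
Crossovers in the w–v interval produce the single-crossover classes j v w and J V W (37 + 47 = 84) plus the double crossovers (5).
RF(w–v) = (84 + 5) / 531 = 89/531 = 0.1676 → 16.8 map units.

16.8 map units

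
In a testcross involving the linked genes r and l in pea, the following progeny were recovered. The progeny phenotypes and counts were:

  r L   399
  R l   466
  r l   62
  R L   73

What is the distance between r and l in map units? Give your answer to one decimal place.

The two most frequent classes, R l (466) and r L (399), are the parental types, so the F1 was R l / r L.
The recombinant classes are R L and r l: 73 + 62 = 135.
Recombination frequency = 135/1000 = 0.1350 ≈ 13.5%, i.e. 13.5 map units.

13.5 map units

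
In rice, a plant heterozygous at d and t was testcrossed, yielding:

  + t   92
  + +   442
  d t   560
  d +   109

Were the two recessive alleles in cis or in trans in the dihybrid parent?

cis

The two most frequent classes are + + (442) and d t (560); these are the parental (non-recombinant) types.
So the F1 carried + + on one chromosome and d t on the other — the recessive alleles are on the same chromosome (cis / coupling).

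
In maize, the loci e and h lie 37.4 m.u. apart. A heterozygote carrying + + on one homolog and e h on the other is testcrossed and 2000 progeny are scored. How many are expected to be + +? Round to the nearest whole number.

A map distance of 37.4 m.u. corresponds to a recombination frequency of 0.374.
The F1 is + + / e h, so + + is a parental gamete class with expected frequency (1 − r)/2 = 0.626/2 = 0.3130.
Expected number = 0.3130 × 2000 = 626.00 ≈ 626.

626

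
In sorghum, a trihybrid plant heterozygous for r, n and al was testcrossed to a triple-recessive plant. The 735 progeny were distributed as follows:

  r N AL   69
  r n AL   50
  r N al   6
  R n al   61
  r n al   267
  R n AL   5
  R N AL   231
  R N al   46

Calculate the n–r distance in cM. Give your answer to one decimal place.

The two most frequent reciprocal classes, r n al and R N AL, are the parental types, so the F1 was r n al / R N AL.
The two rarest classes, r N al and R n AL, are the double crossovers. Comparing them with the parentals, only the n allele has switched, so n is the middle locus and the order is al – n – r.
Crossovers in the n–r interval produce the single-crossover classes R n al and r N AL (61 + 69 = 130) plus the double crossovers (11).
RF(n–r) = (130 + 11) / 735 = 141/735 = 0.1918 → 19.2 cM.

19.2 cM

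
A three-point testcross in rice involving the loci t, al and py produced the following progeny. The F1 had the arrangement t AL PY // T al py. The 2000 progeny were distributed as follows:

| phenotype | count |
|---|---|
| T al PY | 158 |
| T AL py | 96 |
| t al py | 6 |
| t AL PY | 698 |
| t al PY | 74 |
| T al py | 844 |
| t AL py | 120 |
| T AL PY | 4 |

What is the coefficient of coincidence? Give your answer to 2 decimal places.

The two rarest classes, T AL PY and t al py, are the double crossovers. Comparing them with the parentals, only the t allele has switched, so t is the middle locus and the order is py – t – al.
py–t: (278 + 10)/2000 = 0.1440; t–al: (170 + 10)/2000 = 0.0900.
Expected DCO frequency = 0.1440 × 0.0900 ≈ 0.01296; observed = 10/2000 ≈ 0.00500.
Coefficient of coincidence = 0.00500/0.01296 ≈ 0.39.

0.39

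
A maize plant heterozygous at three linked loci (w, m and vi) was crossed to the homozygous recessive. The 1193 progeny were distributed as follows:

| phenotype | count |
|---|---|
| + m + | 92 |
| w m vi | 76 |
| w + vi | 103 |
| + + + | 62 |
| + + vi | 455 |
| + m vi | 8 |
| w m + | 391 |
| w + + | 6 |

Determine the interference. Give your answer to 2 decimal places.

0.47

The two most frequent reciprocal classes, w m + and + + vi, are the parental types, so the F1 was w m + / + + vi.
The two rarest classes, w + + and + m vi, are the double crossovers. Comparing them with the parentals, only the m allele has switched, so m is the middle locus and the order is w – m – vi.
w–m: (195 + 14)/1193 = 0.1752; m–vi: (138 + 14)/1193 = 0.1274.
Expected DCO frequency = 0.1752 × 0.1274 ≈ 0.02232; observed = 14/1193 ≈ 0.01174.
Coefficient of coincidence = 0.01174/0.02232 ≈ 0.53; interference = 1 − 0.53 = 0.47.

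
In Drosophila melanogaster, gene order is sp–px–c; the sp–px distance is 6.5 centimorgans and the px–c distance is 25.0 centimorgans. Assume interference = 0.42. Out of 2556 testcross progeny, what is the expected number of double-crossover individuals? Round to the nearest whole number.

Map distances give recombination frequencies of 0.065 and 0.250 for the two intervals.
With interference 0.42 (so coincidence = 0.58), expected double-crossover frequency = 0.065 × 0.250 × 0.58 = 0.00943.
Expected number = 0.00943 × 2556 = 24.09 ≈ 24.

24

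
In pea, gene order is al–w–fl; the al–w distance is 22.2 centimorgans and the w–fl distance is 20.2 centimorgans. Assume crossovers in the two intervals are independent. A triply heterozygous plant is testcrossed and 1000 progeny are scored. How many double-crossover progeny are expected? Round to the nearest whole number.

45

Map distances give recombination frequencies of 0.222 and 0.202 for the two intervals.
With no interference, expected double-crossover frequency = 0.222 × 0.202 = 0.04484.
Expected number = 0.04484 × 1000 = 44.84 ≈ 45.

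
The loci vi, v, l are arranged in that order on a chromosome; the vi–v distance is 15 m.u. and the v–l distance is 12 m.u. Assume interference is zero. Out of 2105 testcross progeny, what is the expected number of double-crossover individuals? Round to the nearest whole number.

38

Map distances give recombination frequencies of 0.150 and 0.120 for the two intervals.
With no interference, expected double-crossover frequency = 0.150 × 0.120 = 0.01800.
Expected number = 0.01800 × 2105 = 37.89 ≈ 38.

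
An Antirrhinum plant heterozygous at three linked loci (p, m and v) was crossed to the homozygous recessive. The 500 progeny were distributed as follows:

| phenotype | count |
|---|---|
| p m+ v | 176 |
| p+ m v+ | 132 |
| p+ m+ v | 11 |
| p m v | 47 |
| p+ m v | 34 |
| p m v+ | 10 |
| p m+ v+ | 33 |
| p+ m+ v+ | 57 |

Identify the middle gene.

The two most frequent reciprocal classes, p+ m v+ and p m+ v, are the parental types, so the F1 was p+ m v+ / p m+ v.
The two rarest classes, p m v+ and p+ m+ v, are the double crossovers. Comparing them with the parentals, only the p allele has switched, so p is the middle locus and the order is v – p – m.

p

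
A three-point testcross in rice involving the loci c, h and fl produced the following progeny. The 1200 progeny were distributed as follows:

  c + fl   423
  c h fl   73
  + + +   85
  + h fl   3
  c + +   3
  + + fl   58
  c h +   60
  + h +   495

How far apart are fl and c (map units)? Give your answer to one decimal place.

The two most frequent reciprocal classes, c + fl and + h +, are the parental types, so the F1 was c + fl / + h +.
The two rarest classes, c + + and + h fl, are the double crossovers. Comparing them with the parentals, only the fl allele has switched, so fl is the middle locus and the order is c – fl – h.
Crossovers in the c–fl interval produce the single-crossover classes + + fl and c h + (58 + 60 = 118) plus the double crossovers (6).
RF(c–fl) = (118 + 6) / 1200 = 124/1200 = 0.1033 → 10.3 map units.

10.3 map units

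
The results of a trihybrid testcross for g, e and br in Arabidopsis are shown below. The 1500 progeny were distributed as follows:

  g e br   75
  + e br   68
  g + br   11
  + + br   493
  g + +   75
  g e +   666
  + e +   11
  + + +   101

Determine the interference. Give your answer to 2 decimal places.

-0.01

The two most frequent reciprocal classes, + + br and g e +, are the parental types, so the F1 was + + br / g e +.
The two rarest classes, g + br and + e +, are the double crossovers. Comparing them with the parentals, only the g allele has switched, so g is the middle locus and the order is br – g – e.
br–g: (176 + 22)/1500 = 0.1320; g–e: (143 + 22)/1500 = 0.1100.
Expected DCO frequency = 0.1320 × 0.1100 ≈ 0.01452; observed = 22/1500 ≈ 0.01467.
Coefficient of coincidence = 0.01467/0.01452 ≈ 1.01; interference = 1 − 1.01 = -0.01.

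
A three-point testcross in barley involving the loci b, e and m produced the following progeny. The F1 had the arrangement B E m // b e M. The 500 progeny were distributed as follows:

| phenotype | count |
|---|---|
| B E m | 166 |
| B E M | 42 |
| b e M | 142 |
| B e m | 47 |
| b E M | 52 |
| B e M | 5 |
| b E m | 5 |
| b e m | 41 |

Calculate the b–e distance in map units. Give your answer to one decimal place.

21.8 map units

The two rarest classes, b E m and B e M, are the double crossovers. Comparing them with the parentals, only the b allele has switched, so b is the middle locus and the order is m – b – e.
Crossovers in the b–e interval produce the single-crossover classes B e m and b E M (47 + 52 = 99) plus the double crossovers (10).
RF(b–e) = (99 + 10) / 500 = 109/500 = 0.2180 → 21.8 map units.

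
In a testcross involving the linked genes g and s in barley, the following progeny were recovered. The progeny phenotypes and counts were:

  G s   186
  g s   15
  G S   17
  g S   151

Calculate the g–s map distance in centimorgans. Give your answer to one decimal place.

8.7 centimorgans

The two most frequent classes, G s (186) and g S (151), are the parental types, so the F1 was G s / g S.
The recombinant classes are G S and g s: 17 + 15 = 32.
Recombination frequency = 32/369 = 0.0867 ≈ 8.7%, i.e. 8.7 centimorgans.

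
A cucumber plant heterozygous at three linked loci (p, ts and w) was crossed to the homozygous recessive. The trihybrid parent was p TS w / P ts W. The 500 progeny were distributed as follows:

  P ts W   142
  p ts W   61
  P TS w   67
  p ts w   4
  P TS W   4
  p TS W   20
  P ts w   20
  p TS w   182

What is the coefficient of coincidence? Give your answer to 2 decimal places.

0.61

The two rarest classes, p ts w and P TS W, are the double crossovers. Comparing them with the parentals, only the ts allele has switched, so ts is the middle locus and the order is w – ts – p.
w–ts: (40 + 8)/500 = 0.0960; ts–p: (128 + 8)/500 = 0.2720.
Expected DCO frequency = 0.0960 × 0.2720 ≈ 0.02611; observed = 8/500 ≈ 0.01600.
Coefficient of coincidence = 0.01600/0.02611 ≈ 0.61.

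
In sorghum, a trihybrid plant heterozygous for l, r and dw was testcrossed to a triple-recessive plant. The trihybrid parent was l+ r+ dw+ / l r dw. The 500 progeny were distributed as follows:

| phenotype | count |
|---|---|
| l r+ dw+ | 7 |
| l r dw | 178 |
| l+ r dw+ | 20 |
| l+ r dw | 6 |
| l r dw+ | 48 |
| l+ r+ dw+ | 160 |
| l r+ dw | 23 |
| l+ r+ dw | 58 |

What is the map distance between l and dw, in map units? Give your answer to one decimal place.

23.8 map units

The two rarest classes, l r+ dw+ and l+ r dw, are the double crossovers. Comparing them with the parentals, only the l allele has switched, so l is the middle locus and the order is r – l – dw.
Crossovers in the l–dw interval produce the single-crossover classes l+ r+ dw and l r dw+ (58 + 48 = 106) plus the double crossovers (13).
RF(l–dw) = (106 + 13) / 500 = 119/500 = 0.2380 → 23.8 map units.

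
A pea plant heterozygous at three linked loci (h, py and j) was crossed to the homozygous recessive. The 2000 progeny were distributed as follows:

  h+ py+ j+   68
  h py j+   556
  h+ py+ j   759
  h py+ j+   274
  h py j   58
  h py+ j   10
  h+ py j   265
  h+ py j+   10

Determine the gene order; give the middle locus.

The two most frequent reciprocal classes, h+ py+ j and h py j+, are the parental types, so the F1 was h+ py+ j / h py j+.
The two rarest classes, h py+ j and h+ py j+, are the double crossovers. Comparing them with the parentals, only the h allele has switched, so h is the middle locus and the order is j – h – py.

h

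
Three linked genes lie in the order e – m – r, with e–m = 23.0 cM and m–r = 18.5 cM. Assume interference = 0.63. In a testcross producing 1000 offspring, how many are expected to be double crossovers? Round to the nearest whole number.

Map distances give recombination frequencies of 0.230 and 0.185 for the two intervals.
With interference 0.63 (so coincidence = 0.37), expected double-crossover frequency = 0.230 × 0.185 × 0.37 = 0.01574.
Expected number = 0.01574 × 1000 = 15.74 ≈ 16.

16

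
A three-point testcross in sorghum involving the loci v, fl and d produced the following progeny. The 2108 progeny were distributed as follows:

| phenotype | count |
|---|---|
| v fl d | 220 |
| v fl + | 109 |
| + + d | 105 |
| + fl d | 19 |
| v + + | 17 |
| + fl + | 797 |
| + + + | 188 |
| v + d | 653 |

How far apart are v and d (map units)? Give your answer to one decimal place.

11.9 map units

The two most frequent reciprocal classes, v + d and + fl +, are the parental types, so the F1 was v + d / + fl +.
The two rarest classes, v + + and + fl d, are the double crossovers. Comparing them with the parentals, only the d allele has switched, so d is the middle locus and the order is fl – d – v.
Crossovers in the d–v interval produce the single-crossover classes + + d and v fl + (105 + 109 = 214) plus the double crossovers (36).
RF(d–v) = (214 + 36) / 2108 = 250/2108 = 0.1186 → 11.9 map units.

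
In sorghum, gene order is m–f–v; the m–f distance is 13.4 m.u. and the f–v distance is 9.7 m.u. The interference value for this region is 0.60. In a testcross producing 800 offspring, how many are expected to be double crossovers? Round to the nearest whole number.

4

Map distances give recombination frequencies of 0.134 and 0.097 for the two intervals.
With interference 0.60 (so coincidence = 0.40), expected double-crossover frequency = 0.134 × 0.097 × 0.40 = 0.00520.
Expected number = 0.00520 × 800 = 4.16 ≈ 4.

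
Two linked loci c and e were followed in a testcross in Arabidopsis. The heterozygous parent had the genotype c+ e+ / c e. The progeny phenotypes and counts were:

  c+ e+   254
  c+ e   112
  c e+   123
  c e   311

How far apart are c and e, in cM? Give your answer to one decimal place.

29.4 cM

The recombinant classes are c+ e and c e+: 112 + 123 = 235.
Recombination frequency = 235/800 = 0.2938 ≈ 29.4%, i.e. 29.4 cM.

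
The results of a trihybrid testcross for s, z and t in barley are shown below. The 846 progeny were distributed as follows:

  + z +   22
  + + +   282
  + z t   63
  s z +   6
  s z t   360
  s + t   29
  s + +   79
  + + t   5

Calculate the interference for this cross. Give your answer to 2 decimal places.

0.02

The two most frequent reciprocal classes, s z t and + + +, are the parental types, so the F1 was s z t / + + +.
The two rarest classes, s z + and + + t, are the double crossovers. Comparing them with the parentals, only the t allele has switched, so t is the middle locus and the order is z – t – s.
z–t: (51 + 11)/846 = 0.0733; t–s: (142 + 11)/846 = 0.1809.
Expected DCO frequency = 0.0733 × 0.1809 ≈ 0.01326; observed = 11/846 ≈ 0.01300.
Coefficient of coincidence = 0.01300/0.01326 ≈ 0.98; interference = 1 − 0.98 = 0.02.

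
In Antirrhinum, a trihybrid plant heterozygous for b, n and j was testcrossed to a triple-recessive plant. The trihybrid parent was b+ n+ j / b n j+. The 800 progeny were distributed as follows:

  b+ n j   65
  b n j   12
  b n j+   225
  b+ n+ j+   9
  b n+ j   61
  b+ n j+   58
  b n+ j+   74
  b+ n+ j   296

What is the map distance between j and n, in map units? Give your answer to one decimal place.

The two rarest classes, b+ n+ j+ and b n j, are the double crossovers. Comparing them with the parentals, only the j allele has switched, so j is the middle locus and the order is b – j – n.
Crossovers in the j–n interval produce the single-crossover classes b+ n j and b n+ j+ (65 + 74 = 139) plus the double crossovers (21).
RF(j–n) = (139 + 21) / 800 = 160/800 = 0.2000 → 20.0 map units.

20.0 map units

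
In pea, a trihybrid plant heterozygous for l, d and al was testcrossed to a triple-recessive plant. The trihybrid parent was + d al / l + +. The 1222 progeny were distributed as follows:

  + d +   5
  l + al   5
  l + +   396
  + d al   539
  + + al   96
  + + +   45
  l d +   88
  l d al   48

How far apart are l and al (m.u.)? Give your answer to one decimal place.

8.4 m.u.

The two rarest classes, + d + and l + al, are the double crossovers. Comparing them with the parentals, only the al allele has switched, so al is the middle locus and the order is l – al – d.
Crossovers in the l–al interval produce the single-crossover classes l d al and + + + (48 + 45 = 93) plus the double crossovers (10).
RF(l–al) = (93 + 10) / 1222 = 103/1222 = 0.0843 → 8.4 m.u.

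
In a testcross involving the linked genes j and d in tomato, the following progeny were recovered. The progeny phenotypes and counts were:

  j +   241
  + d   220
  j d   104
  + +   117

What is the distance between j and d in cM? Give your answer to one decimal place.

32.4 cM

The two most frequent classes, + d (220) and j + (241), are the parental types, so the F1 was + d / j +.
The recombinant classes are + + and j d: 117 + 104 = 221.
Recombination frequency = 221/682 = 0.3240 ≈ 32.4%, i.e. 32.4 cM.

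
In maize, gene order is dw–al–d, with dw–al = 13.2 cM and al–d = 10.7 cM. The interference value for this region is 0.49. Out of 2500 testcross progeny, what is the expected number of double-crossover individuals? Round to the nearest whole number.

Map distances give recombination frequencies of 0.132 and 0.107 for the two intervals.
With interference 0.49 (so coincidence = 0.51), expected double-crossover frequency = 0.132 × 0.107 × 0.51 = 0.00720.
Expected number = 0.00720 × 2500 = 18.01 ≈ 18.

18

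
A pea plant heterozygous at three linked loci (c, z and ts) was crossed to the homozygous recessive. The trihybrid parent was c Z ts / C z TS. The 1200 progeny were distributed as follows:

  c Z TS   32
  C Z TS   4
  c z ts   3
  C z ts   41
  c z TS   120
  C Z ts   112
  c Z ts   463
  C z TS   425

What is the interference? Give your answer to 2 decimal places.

The two rarest classes, c z ts and C Z TS, are the double crossovers. Comparing them with the parentals, only the z allele has switched, so z is the middle locus and the order is c – z – ts.
c–z: (232 + 7)/1200 = 0.1992; z–ts: (73 + 7)/1200 = 0.0667.
Expected DCO frequency = 0.1992 × 0.0667 ≈ 0.01329; observed = 7/1200 ≈ 0.00583.
Coefficient of coincidence = 0.00583/0.01329 ≈ 0.44; interference = 1 − 0.44 = 0.56.

0.56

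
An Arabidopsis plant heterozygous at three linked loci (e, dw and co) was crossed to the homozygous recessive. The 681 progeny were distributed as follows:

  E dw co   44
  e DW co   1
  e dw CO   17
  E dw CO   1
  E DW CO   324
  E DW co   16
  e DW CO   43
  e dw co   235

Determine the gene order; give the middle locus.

The two most frequent reciprocal classes, e dw co and E DW CO, are the parental types, so the F1 was e dw co / E DW CO.
The two rarest classes, e DW co and E dw CO, are the double crossovers. Comparing them with the parentals, only the dw allele has switched, so dw is the middle locus and the order is e – dw – co.

dw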